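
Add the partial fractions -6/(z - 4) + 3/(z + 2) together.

Common denominator (z - 4)(z + 2). Numerator: -6(z + 2) + 3(z - 4) = (-6z - 12) + (3z - 12) = -3z - 24
Result: (-3z - 24)/[(z - 4)(z + 2)]


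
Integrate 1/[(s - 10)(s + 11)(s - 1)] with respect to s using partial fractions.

Cover-up: A = 1/189, B = 1/252, C = -1/108. Decomposition: (1/189)/(s - 10) + (1/252)/(s + 11) - (1/108)/(s - 1). Integrate each term: (1/189) ln|(s - 10)| + (1/252) ln|(s + 11)| - (1/108) ln|(s - 1)| + C


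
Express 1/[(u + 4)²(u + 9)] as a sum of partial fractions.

Cover-up at u=-9: C = 1/(-9 + 4)² = 1/25. Cover-up at u=-4: B = 1/(-4 + 9) = 1/5. Comparing u² coeff: A = -C = -1/25
Result: (-1/25)/(u + 4) + (1/5)/(u + 4)² + (1/25)/(u + 9)


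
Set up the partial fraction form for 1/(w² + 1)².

Repeated quadratic factor: (αw + β)/(w² + 1) + (γw + δ)/(w² + 1)²


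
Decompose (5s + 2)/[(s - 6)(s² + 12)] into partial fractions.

At s=6: P = (5·6 + 2)/(6² + 12) = 2/3. Q = -P = -2/3, R = 5 - 6·P = 1
Result: (2/3)/(s - 6) - ((2/3)s - 1)/(s² + 12)


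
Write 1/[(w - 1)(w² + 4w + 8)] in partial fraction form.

Cover-up at w = 1: P = 1/(1² + 4·1 + 8) = 1/13. Then Q = -P = -1/13, R = -P·(4 + 1) = -5/13
Result: (1/13)/(w - 1) - ((1/13)w + 5/13)/(w² + 4w + 8)


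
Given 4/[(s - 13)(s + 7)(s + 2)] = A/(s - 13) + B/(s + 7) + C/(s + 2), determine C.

Cover-up at s = -2: C = 4/[(-2 - 13)(-2 + 7)] = 4/[(-15)(5)] = -4/75


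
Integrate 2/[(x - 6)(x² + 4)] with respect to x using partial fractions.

Cover-up at x=6: P = 2/(6²+4) = 1/20. Coeff matching: Q = -1/20, R = -3/10. Decomposition: (1/20)/(x - 6) - ((1/20)x + 3/10)/(x² + 4). Integrate: linear → ln, quadratic → (1/2)ln + arctan: (1/20) ln|(x - 6)| - (1/40) ln(x² + 4) - (3/20) arctan(x/2) + C


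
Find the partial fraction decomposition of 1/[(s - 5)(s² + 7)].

Cover-up at s = 5: P = 1/(5² + 7) = 1/32. Then Q = -P = -1/32, R = -P·(0 + 5) = -5/32
Result: (1/32)/(s - 5) - ((1/32)s + 5/32)/(s² + 7)


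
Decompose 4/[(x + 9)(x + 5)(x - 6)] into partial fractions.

Using cover-up method: P = 1/15, Q = -1/11, R = 4/165
Result: (1/15)/(x + 9) - (1/11)/(x + 5) + (4/165)/(x - 6)


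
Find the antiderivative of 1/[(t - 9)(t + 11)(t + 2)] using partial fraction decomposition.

Cover-up: α = 1/220, β = 1/180, γ = -1/99. Decomposition: (1/220)/(t - 9) + (1/180)/(t + 11) - (1/99)/(t + 2). Integrate each term: (1/220) ln|(t - 9)| + (1/180) ln|(t + 11)| - (1/99) ln|(t + 2)| + C


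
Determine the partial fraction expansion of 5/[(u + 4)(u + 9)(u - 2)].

Using cover-up method: α = -1/6, β = 1/11, γ = 5/66
Result: (-1/6)/(u + 4) + (1/11)/(u + 9) + (5/66)/(u - 2)


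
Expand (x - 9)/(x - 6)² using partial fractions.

(x - 9) = A(x - 6) + B. At x = 6: B = 1·6 - 9 = -3. Coeff of x: A = 1
Result: 1/(x - 6) - 3/(x - 6)²


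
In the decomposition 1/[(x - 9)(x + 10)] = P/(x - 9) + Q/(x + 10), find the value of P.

Cover-up at x = 9: P = 1/(9 + 10) = 1/19


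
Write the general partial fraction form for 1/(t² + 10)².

Repeated quadratic factor: (αt + β)/(t² + 10) + (γt + δ)/(t² + 10)²


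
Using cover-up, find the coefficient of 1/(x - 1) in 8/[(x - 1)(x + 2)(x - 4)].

Cover (x - 1), set x=1: 8/[(1 + 2)(1 - 4)] = -8/9


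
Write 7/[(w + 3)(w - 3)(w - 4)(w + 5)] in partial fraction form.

Using Heaviside cover-up: (1/12)/(w + 3) - (7/48)/(w - 3) + (1/9)/(w - 4) - (7/144)/(w + 5)


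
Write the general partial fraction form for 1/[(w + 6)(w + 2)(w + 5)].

Three distinct linear factors: A/(w + 6) + B/(w + 2) + C/(w + 5)


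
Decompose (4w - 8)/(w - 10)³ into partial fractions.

(4w - 8) = P(w - 10)² + Q(w - 10) + R. At w = 10: R = 4·10 - 8 = 32. Coefficients: P = 0, Q = 4
Result: 4/(w - 10)² + 32/(w - 10)³


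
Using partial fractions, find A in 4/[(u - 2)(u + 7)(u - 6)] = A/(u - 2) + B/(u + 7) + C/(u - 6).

Cover-up at u = 2: A = 4/[(2 + 7)(2 - 6)] = 4/[(9)(-4)] = -4/36 = -1/9


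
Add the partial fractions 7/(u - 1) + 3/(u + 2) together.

Common denominator (u - 1)(u + 2). Numerator: 7(u + 2) + 3(u - 1) = (7u + 14) + (3u - 3) = 10u + 11
Result: (10u + 11)/[(u - 1)(u + 2)]


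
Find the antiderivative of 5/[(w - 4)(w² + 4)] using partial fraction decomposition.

Cover-up at w=4: A = 5/(4²+4) = 1/4. Coeff matching: B = -1/4, C = -1. Decomposition: (1/4)/(w - 4) - ((1/4)w + 1)/(w² + 4). Integrate: linear → ln, quadratic → (1/2)ln + arctan: (1/4) ln|(w - 4)| - (1/8) ln(w² + 4) - (1/2) arctan(w/2) + C


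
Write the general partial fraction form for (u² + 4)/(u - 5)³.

Repeated linear factor (power 3): α/(u - 5) + β/(u - 5)² + γ/(u - 5)³


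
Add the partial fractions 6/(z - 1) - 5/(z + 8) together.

Common denominator (z - 1)(z + 8). Numerator: 6(z + 8) - 5(z - 1) = (6z + 48) - (5z - 5) = z + 53
Result: (z + 53)/[(z - 1)(z + 8)]


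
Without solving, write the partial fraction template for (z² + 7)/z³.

Repeated linear factor (power 3): A/z + B/z² + C/z³


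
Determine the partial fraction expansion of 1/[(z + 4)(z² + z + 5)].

Cover-up at z = -4: P = 1/((-4)² + 1·(-4) + 5) = 1/17. Then Q = -P = -1/17, R = -P·(1 - 4) = 3/17
Result: (1/17)/(z + 4) - ((1/17)z - 3/17)/(z² + z + 5)


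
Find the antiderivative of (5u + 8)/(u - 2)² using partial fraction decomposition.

Decompose: α = 5, β = 5·2 + 8 = 18, so (5u + 8)/(u - 2)² = 5/(u - 2) + 18/(u - 2)². Integrate: ∫ α/(u - 2) du = 5 ln|(u - 2)|; ∫ β/(u - 2)² du = -18/(u - 2). Sum: 5 ln|(u - 2)| - 18/(u - 2) + C


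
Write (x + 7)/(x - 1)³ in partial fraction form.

(x + 7) = A(x - 1)² + B(x - 1) + C. At x = 1: C = 1·1 + 7 = 8. Coefficients: A = 0, B = 1
Result: 1/(x - 1)² + 8/(x - 1)³


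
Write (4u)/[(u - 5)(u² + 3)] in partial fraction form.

At u=5: P = (4·5 + 0)/(5² + 3) = 5/7. Q = -P = -5/7, R = 4 - 5·P = 3/7
Result: (5/7)/(u - 5) - ((5/7)u - 3/7)/(u² + 3)


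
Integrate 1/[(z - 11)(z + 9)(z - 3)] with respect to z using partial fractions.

Cover-up: A = 1/160, B = 1/240, C = -1/96. Decomposition: (1/160)/(z - 11) + (1/240)/(z + 9) - (1/96)/(z - 3). Integrate each term: (1/160) ln|(z - 11)| + (1/240) ln|(z + 9)| - (1/96) ln|(z - 3)| + C


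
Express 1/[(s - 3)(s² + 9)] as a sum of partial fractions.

Cover-up at s = 3: α = 1/(3² + 9) = 1/18. Then β = -α = -1/18, γ = -α·(0 + 3) = -1/6
Result: (1/18)/(s - 3) - ((1/18)s + 1/6)/(s² + 9)


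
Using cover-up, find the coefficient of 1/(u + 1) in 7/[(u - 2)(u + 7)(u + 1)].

Cover (u + 1), set u=-1: 7/[(-1 - 2)(-1 + 7)] = -7/18


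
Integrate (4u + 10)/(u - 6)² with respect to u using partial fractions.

Decompose: A = 4, B = 4·6 + 10 = 34, so (4u + 10)/(u - 6)² = 4/(u - 6) + 34/(u - 6)². Integrate: ∫ A/(u - 6) du = 4 ln|(u - 6)|; ∫ B/(u - 6)² du = -34/(u - 6). Sum: 4 ln|(u - 6)| - 34/(u - 6) + C


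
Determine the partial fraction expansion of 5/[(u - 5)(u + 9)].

5/(u - 5)(u + 9) = A/(u - 5) + B/(u + 9). A = 5/(5 + 9) = 5/14, B = 5/(-9 - 5) = -5/14
Result: (5/14)/(u - 5) - (5/14)/(u + 9)


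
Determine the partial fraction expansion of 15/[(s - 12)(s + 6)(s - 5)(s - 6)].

Using Heaviside cover-up: (5/252)/(s - 12) - (5/792)/(s + 6) + (15/77)/(s - 5) - (5/24)/(s - 6)


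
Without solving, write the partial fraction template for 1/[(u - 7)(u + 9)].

Distinct linear factors: P/(u - 7) + Q/(u + 9)


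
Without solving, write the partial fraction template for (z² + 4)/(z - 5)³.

Repeated linear factor (power 3): A/(z - 5) + B/(z - 5)² + C/(z - 5)³


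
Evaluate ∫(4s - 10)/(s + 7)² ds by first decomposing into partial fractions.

Decompose: P = 4, Q = 4·(-7) - 10 = -38, so (4s - 10)/(s + 7)² = 4/(s + 7) - 38/(s + 7)². Integrate: ∫ P/(s + 7) ds = 4 ln|(s + 7)|; ∫ Q/(s + 7)² ds = 38/(s + 7). Sum: 4 ln|(s + 7)| + 38/(s + 7) + C


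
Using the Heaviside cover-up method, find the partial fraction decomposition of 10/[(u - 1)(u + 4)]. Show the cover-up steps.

Cover (u - 1): set u=1, get P = 10/(1 + 4) = 2. Cover (u + 4): set u=-4, get Q = 10/(-4 - 1) = -2.
Result: 2/(u - 1) - 2/(u + 4)


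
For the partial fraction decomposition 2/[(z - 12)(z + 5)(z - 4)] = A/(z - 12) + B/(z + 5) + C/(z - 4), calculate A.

Cover-up at z = 12: A = 2/[(12 + 5)(12 - 4)] = 2/[(17)(8)] = 2/136 = 1/68


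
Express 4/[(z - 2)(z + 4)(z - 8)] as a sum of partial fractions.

Using cover-up method: α = -1/9, β = 1/18, γ = 1/18
Result: (-1/9)/(z - 2) + (1/18)/(z + 4) + (1/18)/(z - 8)


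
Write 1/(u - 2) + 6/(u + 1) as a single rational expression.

Common denominator (u - 2)(u + 1). Numerator: 1(u + 1) + 6(u - 2) = (u + 1) + (6u - 12) = 7u - 11
Result: (7u - 11)/[(u - 2)(u + 1)]


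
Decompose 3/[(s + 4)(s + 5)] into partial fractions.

3/(s + 4)(s + 5) = A/(s + 4) + B/(s + 5). A = 3/(-4 + 5) = 3, B = 3/(-5 + 4) = -3
Result: 3/(s + 4) - 3/(s + 5)


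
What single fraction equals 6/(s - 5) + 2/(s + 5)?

Common denominator (s - 5)(s + 5). Numerator: 6(s + 5) + 2(s - 5) = (6s + 30) + (2s - 10) = 8s + 20
Result: (8s + 20)/[(s - 5)(s + 5)]


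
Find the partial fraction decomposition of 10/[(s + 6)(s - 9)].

10/(s + 6)(s - 9) = P/(s + 6) + Q/(s - 9). P = 10/(-6 - 9) = -2/3, Q = 10/(9 + 6) = 2/3
Result: (-2/3)/(s + 6) + (2/3)/(s - 9)


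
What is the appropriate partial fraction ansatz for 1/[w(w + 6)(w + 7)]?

Three distinct linear factors: α/w + β/(w + 6) + γ/(w + 7)


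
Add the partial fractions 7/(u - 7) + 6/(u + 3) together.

Common denominator (u - 7)(u + 3). Numerator: 7(u + 3) + 6(u - 7) = (7u + 21) + (6u - 42) = 13u - 21
Result: (13u - 21)/[(u - 7)(u + 3)]


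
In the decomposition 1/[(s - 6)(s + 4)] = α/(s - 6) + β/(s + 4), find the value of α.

Cover-up at s = 6: α = 1/(6 + 4) = 1/10


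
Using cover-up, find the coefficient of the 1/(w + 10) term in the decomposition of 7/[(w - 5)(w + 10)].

Cover (w + 10), set w=-10: 7/((w - 5) at w=-10) = 7/(-15) = -7/15


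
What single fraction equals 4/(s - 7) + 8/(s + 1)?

Common denominator (s - 7)(s + 1). Numerator: 4(s + 1) + 8(s - 7) = (4s + 4) + (8s - 56) = 12s - 52
Result: (12s - 52)/[(s - 7)(s + 1)]


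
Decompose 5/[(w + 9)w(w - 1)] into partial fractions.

Using cover-up method: α = 1/18, β = -5/9, γ = 1/2
Result: (1/18)/(w + 9) - (5/9)/w + (1/2)/(w - 1)


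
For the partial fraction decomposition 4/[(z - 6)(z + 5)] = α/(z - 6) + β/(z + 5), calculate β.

Cover-up at z = -5: β = 4/(-5 - 6) = -4/11


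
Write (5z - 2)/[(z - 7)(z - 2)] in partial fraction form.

At z=7: A = (5·7 - 2)/(7 - 2) = 33/5. At z=2: B = (5·2 - 2)/(2 - 7) = -8/5
Result: (33/5)/(z - 7) - (8/5)/(z - 2)


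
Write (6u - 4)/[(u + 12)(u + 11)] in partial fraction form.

At u=-12: P = (6·(-12) - 4)/(-12 + 11) = 76. At u=-11: Q = (6·(-11) - 4)/(-11 + 12) = -70
Result: 76/(u + 12) - 70/(u + 11)


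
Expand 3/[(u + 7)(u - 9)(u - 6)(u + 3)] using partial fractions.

Using Heaviside cover-up: (-3/832)/(u + 7) + (1/192)/(u - 9) - (1/117)/(u - 6) + (1/144)/(u + 3)


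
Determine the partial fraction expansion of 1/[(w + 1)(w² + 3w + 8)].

Cover-up at w = -1: A = 1/((-1)² + 3·(-1) + 8) = 1/6. Then B = -A = -1/6, C = -A·(3 - 1) = -1/3
Result: (1/6)/(w + 1) - ((1/6)w + 1/3)/(w² + 3w + 8)


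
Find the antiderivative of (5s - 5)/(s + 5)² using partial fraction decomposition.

Decompose: A = 5, B = 5·(-5) - 5 = -30, so (5s - 5)/(s + 5)² = 5/(s + 5) - 30/(s + 5)². Integrate: ∫ A/(s + 5) ds = 5 ln|(s + 5)|; ∫ B/(s + 5)² ds = 30/(s + 5). Sum: 5 ln|(s + 5)| + 30/(s + 5) + C


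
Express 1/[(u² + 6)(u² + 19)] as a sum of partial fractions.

Coefficient matching gives α = γ = 0, β = 1/(19-6) = 1/13, δ = -β = -1/13
Result: (1/13)/(u² + 6) - (1/13)/(u² + 19)


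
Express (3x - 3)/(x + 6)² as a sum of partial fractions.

(3x - 3) = P(x + 6) + Q. At x = -6: Q = 3·(-6) - 3 = -21. Coeff of x: P = 3
Result: 3/(x + 6) - 21/(x + 6)²


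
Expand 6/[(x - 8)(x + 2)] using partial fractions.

6/(x - 8)(x + 2) = A/(x - 8) + B/(x + 2). A = 6/(8 + 2) = 3/5, B = 6/(-2 - 8) = -3/5
Result: (3/5)/(x - 8) - (3/5)/(x + 2)


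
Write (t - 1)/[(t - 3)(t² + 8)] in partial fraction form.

At t=3: P = (1·3 - 1)/(3² + 8) = 2/17. Q = -P = -2/17, R = 1 - 3·P = 11/17
Result: (2/17)/(t - 3) - ((2/17)t - 11/17)/(t² + 8)


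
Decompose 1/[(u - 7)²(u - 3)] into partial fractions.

Cover-up at u=3: R = 1/(3 - 7)² = 1/16. Cover-up at u=7: Q = 1/(7 - 3) = 1/4. Comparing u² coeff: P = -R = -1/16
Result: (-1/16)/(u - 7) + (1/4)/(u - 7)² + (1/16)/(u - 3)


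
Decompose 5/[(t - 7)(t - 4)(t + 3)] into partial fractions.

Using cover-up method: A = 1/6, B = -5/21, C = 1/14
Result: (1/6)/(t - 7) - (5/21)/(t - 4) + (1/14)/(t + 3)


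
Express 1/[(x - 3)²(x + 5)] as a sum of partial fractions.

Cover-up at x=-5: γ = 1/(-5 - 3)² = 1/64. Cover-up at x=3: β = 1/(3 + 5) = 1/8. Comparing x² coeff: α = -γ = -1/64
Result: (-1/64)/(x - 3) + (1/8)/(x - 3)² + (1/64)/(x + 5)


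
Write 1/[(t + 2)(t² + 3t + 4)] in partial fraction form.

Cover-up at t = -2: α = 1/((-2)² + 3·(-2) + 4) = 1/2. Then β = -α = -1/2, γ = -α·(3 - 2) = -1/2
Result: (1/2)/(t + 2) - ((1/2)t + 1/2)/(t² + 3t + 4)


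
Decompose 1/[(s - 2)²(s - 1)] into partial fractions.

Cover-up at s=1: γ = 1/(1 - 2)² = 1. Cover-up at s=2: β = 1/(2 - 1) = 1. Comparing s² coeff: α = -γ = -1
Result: -1/(s - 2) + 1/(s - 2)² + 1/(s - 1)


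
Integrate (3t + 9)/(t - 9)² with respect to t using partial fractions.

Decompose: P = 3, Q = 3·9 + 9 = 36, so (3t + 9)/(t - 9)² = 3/(t - 9) + 36/(t - 9)². Integrate: ∫ P/(t - 9) dt = 3 ln|(t - 9)|; ∫ Q/(t - 9)² dt = -36/(t - 9). Sum: 3 ln|(t - 9)| - 36/(t - 9) + C


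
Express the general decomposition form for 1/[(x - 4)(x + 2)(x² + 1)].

Two linear + quadratic: A/(x - 4) + B/(x + 2) + (Cx + D)/(x² + 1)


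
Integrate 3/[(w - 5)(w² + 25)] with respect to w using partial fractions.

Cover-up at w=5: α = 3/(5²+25) = 3/50. Coeff matching: β = -3/50, γ = -3/10. Decomposition: (3/50)/(w - 5) - ((3/50)w + 3/10)/(w² + 25). Integrate: linear → ln, quadratic → (1/2)ln + arctan: (3/50) ln|(w - 5)| - (3/100) ln(w² + 25) - (3/50) arctan(w/5) + C


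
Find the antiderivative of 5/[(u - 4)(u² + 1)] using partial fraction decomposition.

Cover-up at u=4: A = 5/(4²+1) = 5/17. Coeff matching: B = -5/17, C = -20/17. Decomposition: (5/17)/(u - 4) - ((5/17)u + 20/17)/(u² + 1). Integrate: linear → ln, quadratic → (1/2)ln + arctan: (5/17) ln|(u - 4)| - (5/34) ln(u² + 1) - (20/17) arctan(u) + C


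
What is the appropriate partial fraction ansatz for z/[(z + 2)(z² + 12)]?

Linear + irreducible quadratic: P/(z + 2) + (Qz + R)/(z² + 12)


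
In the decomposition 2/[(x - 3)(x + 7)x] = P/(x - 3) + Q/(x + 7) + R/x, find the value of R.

Cover-up at x = 0: R = 2/[(0 - 3)(0 + 7)] = 2/[(-3)(7)] = -2/21


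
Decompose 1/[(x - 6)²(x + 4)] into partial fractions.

Cover-up at x=-4: R = 1/(-4 - 6)² = 1/100. Cover-up at x=6: Q = 1/(6 + 4) = 1/10. Comparing x² coeff: P = -R = -1/100
Result: (-1/100)/(x - 6) + (1/10)/(x - 6)² + (1/100)/(x + 4)


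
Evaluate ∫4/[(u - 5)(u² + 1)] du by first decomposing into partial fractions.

Cover-up at u=5: A = 4/(5²+1) = 2/13. Coeff matching: B = -2/13, C = -10/13. Decomposition: (2/13)/(u - 5) - ((2/13)u + 10/13)/(u² + 1). Integrate: linear → ln, quadratic → (1/2)ln + arctan: (2/13) ln|(u - 5)| - (1/13) ln(u² + 1) - (10/13) arctan(u) + C


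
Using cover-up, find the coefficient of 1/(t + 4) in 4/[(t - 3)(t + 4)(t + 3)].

Cover (t + 4), set t=-4: 4/[(-4 - 3)(-4 + 3)] = 4/7


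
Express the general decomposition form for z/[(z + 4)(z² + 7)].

Linear + irreducible quadratic: P/(z + 4) + (Qz + R)/(z² + 7)


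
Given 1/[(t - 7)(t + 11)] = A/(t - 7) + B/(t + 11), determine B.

Cover-up at t = -11: B = 1/(-11 - 7) = -1/18


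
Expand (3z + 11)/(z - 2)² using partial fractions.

(3z + 11) = α(z - 2) + β. At z = 2: β = 3·2 + 11 = 17. Coeff of z: α = 3
Result: 3/(z - 2) + 17/(z - 2)²


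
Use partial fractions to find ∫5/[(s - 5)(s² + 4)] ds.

Cover-up at s=5: A = 5/(5²+4) = 5/29. Coeff matching: B = -5/29, C = -25/29. Decomposition: (5/29)/(s - 5) - ((5/29)s + 25/29)/(s² + 4). Integrate: linear → ln, quadratic → (1/2)ln + arctan: (5/29) ln|(s - 5)| - (5/58) ln(s² + 4) - (25/58) arctan(s/2) + C


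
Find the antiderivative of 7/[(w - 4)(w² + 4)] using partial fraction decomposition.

Cover-up at w=4: A = 7/(4²+4) = 7/20. Coeff matching: B = -7/20, C = -7/5. Decomposition: (7/20)/(w - 4) - ((7/20)w + 7/5)/(w² + 4). Integrate: linear → ln, quadratic → (1/2)ln + arctan: (7/20) ln|(w - 4)| - (7/40) ln(w² + 4) - (7/10) arctan(w/2) + C


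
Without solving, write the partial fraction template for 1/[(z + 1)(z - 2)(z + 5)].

Three distinct linear factors: P/(z + 1) + Q/(z - 2) + R/(z + 5)


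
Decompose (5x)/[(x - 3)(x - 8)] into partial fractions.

At x=3: P = (5·3 + 0)/(3 - 8) = -3. At x=8: Q = (5·8 + 0)/(8 - 3) = 8
Result: -3/(x - 3) + 8/(x - 8)


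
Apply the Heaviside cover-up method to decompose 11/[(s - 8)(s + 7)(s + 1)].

Cover (s - 8), s=8: A = 11/[(8 + 7)(8 + 1)] = 11/135. Cover (s + 7), s=-7: B = 11/[(-7 - 8)(-7 + 1)] = 11/90. Cover (s + 1), s=-1: C = 11/[(-1 - 8)(-1 + 7)] = -11/54.
Result: (11/135)/(s - 8) + (11/90)/(s + 7) - (11/54)/(s + 1)


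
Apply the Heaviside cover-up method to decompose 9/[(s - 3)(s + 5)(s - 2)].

Cover (s - 3), s=3: P = 9/[(3 + 5)(3 - 2)] = 9/8. Cover (s + 5), s=-5: Q = 9/[(-5 - 3)(-5 - 2)] = 9/56. Cover (s - 2), s=2: R = 9/[(2 - 3)(2 + 5)] = -9/7.
Result: (9/8)/(s - 3) + (9/56)/(s + 5) - (9/7)/(s - 2)


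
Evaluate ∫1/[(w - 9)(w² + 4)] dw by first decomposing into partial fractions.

Cover-up at w=9: α = 1/(9²+4) = 1/85. Coeff matching: β = -1/85, γ = -9/85. Decomposition: (1/85)/(w - 9) - ((1/85)w + 9/85)/(w² + 4). Integrate: linear → ln, quadratic → (1/2)ln + arctan: (1/85) ln|(w - 9)| - (1/170) ln(w² + 4) - (9/170) arctan(w/2) + C


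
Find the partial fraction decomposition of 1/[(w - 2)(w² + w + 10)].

Cover-up at w = 2: A = 1/(2² + 1·2 + 10) = 1/16. Then B = -A = -1/16, C = -A·(1 + 2) = -3/16
Result: (1/16)/(w - 2) - ((1/16)w + 3/16)/(w² + w + 10)


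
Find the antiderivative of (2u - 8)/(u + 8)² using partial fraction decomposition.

Decompose: P = 2, Q = 2·(-8) - 8 = -24, so (2u - 8)/(u + 8)² = 2/(u + 8) - 24/(u + 8)². Integrate: ∫ P/(u + 8) du = 2 ln|(u + 8)|; ∫ Q/(u + 8)² du = 24/(u + 8). Sum: 2 ln|(u + 8)| + 24/(u + 8) + C


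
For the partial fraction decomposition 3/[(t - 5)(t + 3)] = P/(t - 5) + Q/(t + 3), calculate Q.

Cover-up at t = -3: Q = 3/(-3 - 5) = -3/8


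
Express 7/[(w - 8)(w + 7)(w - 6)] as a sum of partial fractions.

Using cover-up method: α = 7/30, β = 7/195, γ = -7/26
Result: (7/30)/(w - 8) + (7/195)/(w + 7) - (7/26)/(w - 6)


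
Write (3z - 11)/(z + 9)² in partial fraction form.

(3z - 11) = P(z + 9) + Q. At z = -9: Q = 3·(-9) - 11 = -38. Coeff of z: P = 3
Result: 3/(z + 9) - 38/(z + 9)²


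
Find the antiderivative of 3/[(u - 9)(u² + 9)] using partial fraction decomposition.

Cover-up at u=9: A = 3/(9²+9) = 1/30. Coeff matching: B = -1/30, C = -3/10. Decomposition: (1/30)/(u - 9) - ((1/30)u + 3/10)/(u² + 9). Integrate: linear → ln, quadratic → (1/2)ln + arctan: (1/30) ln|(u - 9)| - (1/60) ln(u² + 9) - (1/10) arctan(u/3) + C


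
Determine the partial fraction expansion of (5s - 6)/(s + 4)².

(5s - 6) = P(s + 4) + Q. At s = -4: Q = 5·(-4) - 6 = -26. Coeff of s: P = 5
Result: 5/(s + 4) - 26/(s + 4)²


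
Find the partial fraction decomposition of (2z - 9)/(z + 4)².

(2z - 9) = P(z + 4) + Q. At z = -4: Q = 2·(-4) - 9 = -17. Coeff of z: P = 2
Result: 2/(z + 4) - 17/(z + 4)²


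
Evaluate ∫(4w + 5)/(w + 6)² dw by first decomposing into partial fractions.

Decompose: α = 4, β = 4·(-6) + 5 = -19, so (4w + 5)/(w + 6)² = 4/(w + 6) - 19/(w + 6)². Integrate: ∫ α/(w + 6) dw = 4 ln|(w + 6)|; ∫ β/(w + 6)² dw = 19/(w + 6). Sum: 4 ln|(w + 6)| + 19/(w + 6) + C


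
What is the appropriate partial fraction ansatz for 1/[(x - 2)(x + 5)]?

Distinct linear factors: A/(x - 2) + B/(x + 5)


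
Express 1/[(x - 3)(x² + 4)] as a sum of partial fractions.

Cover-up at x = 3: α = 1/(3² + 4) = 1/13. Then β = -α = -1/13, γ = -α·(0 + 3) = -3/13
Result: (1/13)/(x - 3) - ((1/13)x + 3/13)/(x² + 4)


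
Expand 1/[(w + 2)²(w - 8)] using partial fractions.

Cover-up at w=8: C = 1/(8 + 2)² = 1/100. Cover-up at w=-2: B = 1/(-2 - 8) = -1/10. Comparing w² coeff: A = -C = -1/100
Result: (-1/100)/(w + 2) - (1/10)/(w + 2)² + (1/100)/(w - 8)


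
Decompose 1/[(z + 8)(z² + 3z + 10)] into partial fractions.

Cover-up at z = -8: A = 1/((-8)² + 3·(-8) + 10) = 1/50. Then B = -A = -1/50, C = -A·(3 - 8) = 1/10
Result: (1/50)/(z + 8) - ((1/50)z - 1/10)/(z² + 3z + 10)


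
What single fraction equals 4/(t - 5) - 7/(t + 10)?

Common denominator (t - 5)(t + 10). Numerator: 4(t + 10) - 7(t - 5) = (4t + 40) - (7t - 35) = -3t + 75
Result: (-3t + 75)/[(t - 5)(t + 10)]


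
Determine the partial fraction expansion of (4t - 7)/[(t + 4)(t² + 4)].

At t=-4: P = (4·(-4) - 7)/((-4)² + 4) = -23/20. Q = -P = 23/20, R = 4 - (-4)·P = -3/5
Result: (-23/20)/(t + 4) + ((23/20)t - 3/5)/(t² + 4)


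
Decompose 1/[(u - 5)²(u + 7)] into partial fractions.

Cover-up at u=-7: γ = 1/(-7 - 5)² = 1/144. Cover-up at u=5: β = 1/(5 + 7) = 1/12. Comparing u² coeff: α = -γ = -1/144
Result: (-1/144)/(u - 5) + (1/12)/(u - 5)² + (1/144)/(u + 7)


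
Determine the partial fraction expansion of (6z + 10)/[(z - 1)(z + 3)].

At z=1: A = (6·1 + 10)/(1 + 3) = 4. At z=-3: B = (6·(-3) + 10)/(-3 - 1) = 2
Result: 4/(z - 1) + 2/(z + 3)


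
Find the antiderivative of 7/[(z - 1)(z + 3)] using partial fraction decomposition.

Decompose: 7/[(z - 1)(z + 3)] = (7/4)/(z - 1) - (7/4)/(z + 3). Integrate each term: (7/4) ln|(z - 1)| - (7/4) ln|(z + 3)| + C


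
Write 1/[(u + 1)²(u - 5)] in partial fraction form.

Cover-up at u=5: R = 1/(5 + 1)² = 1/36. Cover-up at u=-1: Q = 1/(-1 - 5) = -1/6. Comparing u² coeff: P = -R = -1/36
Result: (-1/36)/(u + 1) - (1/6)/(u + 1)² + (1/36)/(u - 5)


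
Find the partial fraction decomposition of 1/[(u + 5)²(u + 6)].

Cover-up at u=-6: γ = 1/(-6 + 5)² = 1. Cover-up at u=-5: β = 1/(-5 + 6) = 1. Comparing u² coeff: α = -γ = -1
Result: -1/(u + 5) + 1/(u + 5)² + 1/(u + 6)


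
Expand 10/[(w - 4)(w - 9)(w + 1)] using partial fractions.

Using cover-up method: P = -2/5, Q = 1/5, R = 1/5
Result: (-2/5)/(w - 4) + (1/5)/(w - 9) + (1/5)/(w + 1)


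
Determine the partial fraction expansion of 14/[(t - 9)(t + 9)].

14/(t - 9)(t + 9) = P/(t - 9) + Q/(t + 9). P = 14/(9 + 9) = 7/9, Q = 14/(-9 - 9) = -7/9
Result: (7/9)/(t - 9) - (7/9)/(t + 9)


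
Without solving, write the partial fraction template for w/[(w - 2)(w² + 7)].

Linear + irreducible quadratic: α/(w - 2) + (βw + γ)/(w² + 7)


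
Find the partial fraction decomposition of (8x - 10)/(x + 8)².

(8x - 10) = P(x + 8) + Q. At x = -8: Q = 8·(-8) - 10 = -74. Coeff of x: P = 8
Result: 8/(x + 8) - 74/(x + 8)²


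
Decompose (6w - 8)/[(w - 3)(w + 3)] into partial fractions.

At w=3: α = (6·3 - 8)/(3 + 3) = 5/3. At w=-3: β = (6·(-3) - 8)/(-3 - 3) = 13/3
Result: (5/3)/(w - 3) + (13/3)/(w + 3)


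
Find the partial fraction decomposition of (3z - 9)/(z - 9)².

(3z - 9) = P(z - 9) + Q. At z = 9: Q = 3·9 - 9 = 18. Coeff of z: P = 3
Result: 3/(z - 9) + 18/(z - 9)²


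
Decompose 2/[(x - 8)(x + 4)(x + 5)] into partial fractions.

Using cover-up method: P = 1/78, Q = -1/6, R = 2/13
Result: (1/78)/(x - 8) - (1/6)/(x + 4) + (2/13)/(x + 5)


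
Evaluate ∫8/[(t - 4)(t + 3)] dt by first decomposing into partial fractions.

Decompose: 8/[(t - 4)(t + 3)] = (8/7)/(t - 4) - (8/7)/(t + 3). Integrate each term: (8/7) ln|(t - 4)| - (8/7) ln|(t + 3)| + C


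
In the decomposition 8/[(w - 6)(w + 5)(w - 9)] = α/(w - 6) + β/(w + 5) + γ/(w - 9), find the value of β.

Cover-up at w = -5: β = 8/[(-5 - 6)(-5 - 9)] = 8/[(-11)(-14)] = 8/154 = 4/77


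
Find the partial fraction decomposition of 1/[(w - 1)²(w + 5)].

Cover-up at w=-5: γ = 1/(-5 - 1)² = 1/36. Cover-up at w=1: β = 1/(1 + 5) = 1/6. Comparing w² coeff: α = -γ = -1/36
Result: (-1/36)/(w - 1) + (1/6)/(w - 1)² + (1/36)/(w + 5)


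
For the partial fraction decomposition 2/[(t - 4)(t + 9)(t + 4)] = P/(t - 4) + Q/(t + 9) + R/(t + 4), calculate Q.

Cover-up at t = -9: Q = 2/[(-9 - 4)(-9 + 4)] = 2/[(-13)(-5)] = 2/65


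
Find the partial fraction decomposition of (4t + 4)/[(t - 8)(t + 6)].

At t=8: α = (4·8 + 4)/(8 + 6) = 18/7. At t=-6: β = (4·(-6) + 4)/(-6 - 8) = 10/7
Result: (18/7)/(t - 8) + (10/7)/(t + 6)


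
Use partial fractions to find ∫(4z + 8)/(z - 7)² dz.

Decompose: P = 4, Q = 4·7 + 8 = 36, so (4z + 8)/(z - 7)² = 4/(z - 7) + 36/(z - 7)². Integrate: ∫ P/(z - 7) dz = 4 ln|(z - 7)|; ∫ Q/(z - 7)² dz = -36/(z - 7). Sum: 4 ln|(z - 7)| - 36/(z - 7) + C


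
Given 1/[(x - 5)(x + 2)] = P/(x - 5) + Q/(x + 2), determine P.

Cover-up at x = 5: P = 1/(5 + 2) = 1/7


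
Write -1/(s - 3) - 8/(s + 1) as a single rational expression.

Common denominator (s - 3)(s + 1). Numerator: -1(s + 1) - 8(s - 3) = (-s - 1) - (8s - 24) = -9s + 23
Result: (-9s + 23)/[(s - 3)(s + 1)]


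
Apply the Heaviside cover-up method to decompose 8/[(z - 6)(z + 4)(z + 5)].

Cover (z - 6), z=6: P = 8/[(6 + 4)(6 + 5)] = 4/55. Cover (z + 4), z=-4: Q = 8/[(-4 - 6)(-4 + 5)] = -4/5. Cover (z + 5), z=-5: R = 8/[(-5 - 6)(-5 + 4)] = 8/11.
Result: (4/55)/(z - 6) - (4/5)/(z + 4) + (8/11)/(z + 5)


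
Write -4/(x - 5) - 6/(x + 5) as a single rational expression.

Common denominator (x - 5)(x + 5). Numerator: -4(x + 5) - 6(x - 5) = (-4x - 20) - (6x - 30) = -10x + 10
Result: (-10x + 10)/[(x - 5)(x + 5)]


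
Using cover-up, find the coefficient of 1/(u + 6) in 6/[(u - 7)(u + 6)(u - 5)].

Cover (u + 6), set u=-6: 6/[(-6 - 7)(-6 - 5)] = 6/143


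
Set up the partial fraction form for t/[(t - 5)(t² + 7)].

Linear + irreducible quadratic: A/(t - 5) + (Bt + C)/(t² + 7)


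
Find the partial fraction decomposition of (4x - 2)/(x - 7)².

(4x - 2) = A(x - 7) + B. At x = 7: B = 4·7 - 2 = 26. Coeff of x: A = 4
Result: 4/(x - 7) + 26/(x - 7)²


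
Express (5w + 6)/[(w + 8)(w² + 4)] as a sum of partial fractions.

At w=-8: A = (5·(-8) + 6)/((-8)² + 4) = -1/2. B = -A = 1/2, C = 5 - (-8)·A = 1
Result: (-1/2)/(w + 8) + ((1/2)w + 1)/(w² + 4)


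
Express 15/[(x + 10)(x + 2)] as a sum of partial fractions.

15/(x + 10)(x + 2) = α/(x + 10) + β/(x + 2). α = 15/(-10 + 2) = -15/8, β = 15/(-2 + 10) = 15/8
Result: (-15/8)/(x + 10) + (15/8)/(x + 2)


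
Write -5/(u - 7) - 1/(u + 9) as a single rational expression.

Common denominator (u - 7)(u + 9). Numerator: -5(u + 9) - 1(u - 7) = (-5u - 45) - (u - 7) = -6u - 38
Result: (-6u - 38)/[(u - 7)(u + 9)]


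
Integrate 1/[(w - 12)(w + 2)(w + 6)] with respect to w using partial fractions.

Cover-up: A = 1/252, B = -1/56, C = 1/72. Decomposition: (1/252)/(w - 12) - (1/56)/(w + 2) + (1/72)/(w + 6). Integrate each term: (1/252) ln|(w - 12)| - (1/56) ln|(w + 2)| + (1/72) ln|(w + 6)| + C


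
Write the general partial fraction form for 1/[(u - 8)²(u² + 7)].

Repeated linear + quadratic: α/(u - 8) + β/(u - 8)² + (γu + δ)/(u² + 7)


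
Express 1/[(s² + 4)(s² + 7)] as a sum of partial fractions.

Coefficient matching gives α = γ = 0, β = 1/(7-4) = 1/3, δ = -β = -1/3
Result: (1/3)/(s² + 4) - (1/3)/(s² + 7)


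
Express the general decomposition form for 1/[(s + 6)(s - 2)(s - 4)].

Three distinct linear factors: A/(s + 6) + B/(s - 2) + C/(s - 4)


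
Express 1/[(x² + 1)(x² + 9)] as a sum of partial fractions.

Coefficient matching gives A = C = 0, B = 1/(9-1) = 1/8, D = -B = -1/8
Result: (1/8)/(x² + 1) - (1/8)/(x² + 9)


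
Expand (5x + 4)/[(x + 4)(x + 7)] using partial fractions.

At x=-4: A = (5·(-4) + 4)/(-4 + 7) = -16/3. At x=-7: B = (5·(-7) + 4)/(-7 + 4) = 31/3
Result: (-16/3)/(x + 4) + (31/3)/(x + 7)


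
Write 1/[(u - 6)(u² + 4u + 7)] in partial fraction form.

Cover-up at u = 6: A = 1/(6² + 4·6 + 7) = 1/67. Then B = -A = -1/67, C = -A·(4 + 6) = -10/67
Result: (1/67)/(u - 6) - ((1/67)u + 10/67)/(u² + 4u + 7)


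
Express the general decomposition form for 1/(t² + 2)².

Repeated quadratic factor: (At + B)/(t² + 2) + (Ct + D)/(t² + 2)²


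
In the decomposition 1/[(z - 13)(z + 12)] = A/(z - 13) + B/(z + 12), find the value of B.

Cover-up at z = -12: B = 1/(-12 - 13) = -1/25


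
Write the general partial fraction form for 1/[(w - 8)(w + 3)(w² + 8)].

Two linear + quadratic: α/(w - 8) + β/(w + 3) + (γw + δ)/(w² + 8)


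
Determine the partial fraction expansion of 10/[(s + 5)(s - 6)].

10/(s + 5)(s - 6) = α/(s + 5) + β/(s - 6). α = 10/(-5 - 6) = -10/11, β = 10/(6 + 5) = 10/11
Result: (-10/11)/(s + 5) + (10/11)/(s - 6)


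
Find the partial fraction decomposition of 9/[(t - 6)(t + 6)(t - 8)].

Using cover-up method: α = -3/8, β = 3/56, γ = 9/28
Result: (-3/8)/(t - 6) + (3/56)/(t + 6) + (9/28)/(t - 8)


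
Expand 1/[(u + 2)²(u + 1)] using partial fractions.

Cover-up at u=-1: R = 1/(-1 + 2)² = 1. Cover-up at u=-2: Q = 1/(-2 + 1) = -1. Comparing u² coeff: P = -R = -1
Result: -1/(u + 2) - 1/(u + 2)² + 1/(u + 1)


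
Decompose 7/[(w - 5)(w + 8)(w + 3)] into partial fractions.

Using cover-up method: P = 7/104, Q = 7/65, R = -7/40
Result: (7/104)/(w - 5) + (7/65)/(w + 8) - (7/40)/(w + 3)


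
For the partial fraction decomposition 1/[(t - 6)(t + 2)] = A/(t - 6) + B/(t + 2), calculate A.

Cover-up at t = 6: A = 1/(6 + 2) = 1/8


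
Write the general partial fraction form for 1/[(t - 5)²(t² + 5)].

Repeated linear + quadratic: A/(t - 5) + B/(t - 5)² + (Ct + D)/(t² + 5)


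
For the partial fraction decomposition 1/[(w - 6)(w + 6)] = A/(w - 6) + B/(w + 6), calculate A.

Cover-up at w = 6: A = 1/(6 + 6) = 1/12


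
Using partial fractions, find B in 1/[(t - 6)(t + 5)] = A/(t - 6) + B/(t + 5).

Cover-up at t = -5: B = 1/(-5 - 6) = -1/11


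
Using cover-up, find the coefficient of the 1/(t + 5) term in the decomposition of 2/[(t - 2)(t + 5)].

Cover (t + 5), set t=-5: 2/((t - 2) at t=-5) = 2/(-7) = -2/7


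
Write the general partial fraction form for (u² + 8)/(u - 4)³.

Repeated linear factor (power 3): P/(u - 4) + Q/(u - 4)² + R/(u - 4)³


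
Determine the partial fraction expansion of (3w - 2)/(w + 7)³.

(3w - 2) = α(w + 7)² + β(w + 7) + γ. At w = -7: γ = 3·(-7) - 2 = -23. Coefficients: α = 0, β = 3
Result: 3/(w + 7)² - 23/(w + 7)³


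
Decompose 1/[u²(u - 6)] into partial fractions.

Cover-up at u=6: C = 1/(6 - 0)² = 1/36. Cover-up at u=0: B = 1/(0 - 6) = -1/6. Comparing u² coeff: A = -C = -1/36
Result: (-1/36)/u - (1/6)/u² + (1/36)/(u - 6)


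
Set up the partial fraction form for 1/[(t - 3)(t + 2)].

Distinct linear factors: P/(t - 3) + Q/(t + 2)


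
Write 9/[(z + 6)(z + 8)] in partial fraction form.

9/(z + 6)(z + 8) = P/(z + 6) + Q/(z + 8). P = 9/(-6 + 8) = 9/2, Q = 9/(-8 + 6) = -9/2
Result: (9/2)/(z + 6) - (9/2)/(z + 8)


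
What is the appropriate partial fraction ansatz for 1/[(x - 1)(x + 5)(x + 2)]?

Three distinct linear factors: A/(x - 1) + B/(x + 5) + C/(x + 2)


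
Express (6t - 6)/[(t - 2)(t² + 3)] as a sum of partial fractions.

At t=2: A = (6·2 - 6)/(2² + 3) = 6/7. B = -A = -6/7, C = 6 - 2·A = 30/7
Result: (6/7)/(t - 2) - ((6/7)t - 30/7)/(t² + 3)


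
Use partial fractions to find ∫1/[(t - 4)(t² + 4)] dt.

Cover-up at t=4: A = 1/(4²+4) = 1/20. Coeff matching: B = -1/20, C = -1/5. Decomposition: (1/20)/(t - 4) - ((1/20)t + 1/5)/(t² + 4). Integrate: linear → ln, quadratic → (1/2)ln + arctan: (1/20) ln|(t - 4)| - (1/40) ln(t² + 4) - (1/10) arctan(t/2) + C


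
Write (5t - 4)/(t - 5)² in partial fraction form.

(5t - 4) = P(t - 5) + Q. At t = 5: Q = 5·5 - 4 = 21. Coeff of t: P = 5
Result: 5/(t - 5) + 21/(t - 5)²


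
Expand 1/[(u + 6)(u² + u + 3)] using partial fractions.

Cover-up at u = -6: A = 1/((-6)² + 1·(-6) + 3) = 1/33. Then B = -A = -1/33, C = -A·(1 - 6) = 5/33
Result: (1/33)/(u + 6) - ((1/33)u - 5/33)/(u² + u + 3)


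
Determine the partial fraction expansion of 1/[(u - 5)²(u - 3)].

Cover-up at u=3: R = 1/(3 - 5)² = 1/4. Cover-up at u=5: Q = 1/(5 - 3) = 1/2. Comparing u² coeff: P = -R = -1/4
Result: (-1/4)/(u - 5) + (1/2)/(u - 5)² + (1/4)/(u - 3)


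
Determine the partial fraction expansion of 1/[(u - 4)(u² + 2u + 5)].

Cover-up at u = 4: α = 1/(4² + 2·4 + 5) = 1/29. Then β = -α = -1/29, γ = -α·(2 + 4) = -6/29
Result: (1/29)/(u - 4) - ((1/29)u + 6/29)/(u² + 2u + 5)


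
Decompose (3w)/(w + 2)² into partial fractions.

(3w) = α(w + 2) + β. At w = -2: β = 3·(-2) + 0 = -6. Coeff of w: α = 3
Result: 3/(w + 2) - 6/(w + 2)²


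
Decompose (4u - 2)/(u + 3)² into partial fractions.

(4u - 2) = P(u + 3) + Q. At u = -3: Q = 4·(-3) - 2 = -14. Coeff of u: P = 4
Result: 4/(u + 3) - 14/(u + 3)²


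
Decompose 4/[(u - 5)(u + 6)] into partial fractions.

4/(u - 5)(u + 6) = A/(u - 5) + B/(u + 6). A = 4/(5 + 6) = 4/11, B = 4/(-6 - 5) = -4/11
Result: (4/11)/(u - 5) - (4/11)/(u + 6)


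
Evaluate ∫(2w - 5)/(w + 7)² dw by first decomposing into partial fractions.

Decompose: P = 2, Q = 2·(-7) - 5 = -19, so (2w - 5)/(w + 7)² = 2/(w + 7) - 19/(w + 7)². Integrate: ∫ P/(w + 7) dw = 2 ln|(w + 7)|; ∫ Q/(w + 7)² dw = 19/(w + 7). Sum: 2 ln|(w + 7)| + 19/(w + 7) + C


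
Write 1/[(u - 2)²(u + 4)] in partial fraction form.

Cover-up at u=-4: R = 1/(-4 - 2)² = 1/36. Cover-up at u=2: Q = 1/(2 + 4) = 1/6. Comparing u² coeff: P = -R = -1/36
Result: (-1/36)/(u - 2) + (1/6)/(u - 2)² + (1/36)/(u + 4)


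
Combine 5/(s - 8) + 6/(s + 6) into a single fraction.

Common denominator (s - 8)(s + 6). Numerator: 5(s + 6) + 6(s - 8) = (5s + 30) + (6s - 48) = 11s - 18
Result: (11s - 18)/[(s - 8)(s + 6)]


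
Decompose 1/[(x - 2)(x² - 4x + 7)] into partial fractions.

Cover-up at x = 2: P = 1/(2² - 4·2 + 7) = 1/3. Then Q = -P = -1/3, R = -P·(-4 + 2) = 2/3
Result: (1/3)/(x - 2) - ((1/3)x - 2/3)/(x² - 4x + 7)


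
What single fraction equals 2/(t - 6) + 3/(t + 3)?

Common denominator (t - 6)(t + 3). Numerator: 2(t + 3) + 3(t - 6) = (2t + 6) + (3t - 18) = 5t - 12
Result: (5t - 12)/[(t - 6)(t + 3)]


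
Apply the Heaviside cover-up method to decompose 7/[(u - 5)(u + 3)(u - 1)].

Cover (u - 5), u=5: α = 7/[(5 + 3)(5 - 1)] = 7/32. Cover (u + 3), u=-3: β = 7/[(-3 - 5)(-3 - 1)] = 7/32. Cover (u - 1), u=1: γ = 7/[(1 - 5)(1 + 3)] = -7/16.
Result: (7/32)/(u - 5) + (7/32)/(u + 3) - (7/16)/(u - 1)


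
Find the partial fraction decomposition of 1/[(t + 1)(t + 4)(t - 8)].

Using cover-up method: A = -1/27, B = 1/36, C = 1/108
Result: (-1/27)/(t + 1) + (1/36)/(t + 4) + (1/108)/(t - 8)


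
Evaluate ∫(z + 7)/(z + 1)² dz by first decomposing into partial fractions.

Decompose: A = 1, B = 1·(-1) + 7 = 6, so (z + 7)/(z + 1)² = 1/(z + 1) + 6/(z + 1)². Integrate: ∫ A/(z + 1) dz = ln|(z + 1)|; ∫ B/(z + 1)² dz = -6/(z + 1). Sum: ln|(z + 1)| - 6/(z + 1) + C


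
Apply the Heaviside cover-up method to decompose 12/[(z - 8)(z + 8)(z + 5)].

Cover (z - 8), z=8: A = 12/[(8 + 8)(8 + 5)] = 3/52. Cover (z + 8), z=-8: B = 12/[(-8 - 8)(-8 + 5)] = 1/4. Cover (z + 5), z=-5: C = 12/[(-5 - 8)(-5 + 8)] = -4/13.
Result: (3/52)/(z - 8) + (1/4)/(z + 8) - (4/13)/(z + 5)


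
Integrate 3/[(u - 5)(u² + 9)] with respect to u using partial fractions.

Cover-up at u=5: A = 3/(5²+9) = 3/34. Coeff matching: B = -3/34, C = -15/34. Decomposition: (3/34)/(u - 5) - ((3/34)u + 15/34)/(u² + 9). Integrate: linear → ln, quadratic → (1/2)ln + arctan: (3/34) ln|(u - 5)| - (3/68) ln(u² + 9) - (5/34) arctan(u/3) + C


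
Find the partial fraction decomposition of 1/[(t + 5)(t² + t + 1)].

Cover-up at t = -5: α = 1/((-5)² + 1·(-5) + 1) = 1/21. Then β = -α = -1/21, γ = -α·(1 - 5) = 4/21
Result: (1/21)/(t + 5) - ((1/21)t - 4/21)/(t² + t + 1)


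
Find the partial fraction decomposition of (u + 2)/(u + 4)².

(u + 2) = A(u + 4) + B. At u = -4: B = 1·(-4) + 2 = -2. Coeff of u: A = 1
Result: 1/(u + 4) - 2/(u + 4)²


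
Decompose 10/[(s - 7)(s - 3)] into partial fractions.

10/(s - 7)(s - 3) = P/(s - 7) + Q/(s - 3). P = 10/(7 - 3) = 5/2, Q = 10/(3 - 7) = -5/2
Result: (5/2)/(s - 7) - (5/2)/(s - 3)


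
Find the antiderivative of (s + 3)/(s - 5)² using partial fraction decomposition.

Decompose: P = 1, Q = 1·5 + 3 = 8, so (s + 3)/(s - 5)² = 1/(s - 5) + 8/(s - 5)². Integrate: ∫ P/(s - 5) ds = ln|(s - 5)|; ∫ Q/(s - 5)² ds = -8/(s - 5). Sum: ln|(s - 5)| - 8/(s - 5) + C


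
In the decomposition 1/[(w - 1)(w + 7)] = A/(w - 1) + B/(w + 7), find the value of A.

Cover-up at w = 1: A = 1/(1 + 7) = 1/8


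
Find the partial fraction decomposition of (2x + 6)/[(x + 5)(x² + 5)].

At x=-5: A = (2·(-5) + 6)/((-5)² + 5) = -2/15. B = -A = 2/15, C = 2 - (-5)·A = 4/3
Result: (-2/15)/(x + 5) + ((2/15)x + 4/3)/(x² + 5)


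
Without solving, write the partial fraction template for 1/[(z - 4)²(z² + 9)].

Repeated linear + quadratic: A/(z - 4) + B/(z - 4)² + (Cz + D)/(z² + 9)


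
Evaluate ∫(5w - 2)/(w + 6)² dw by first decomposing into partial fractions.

Decompose: α = 5, β = 5·(-6) - 2 = -32, so (5w - 2)/(w + 6)² = 5/(w + 6) - 32/(w + 6)². Integrate: ∫ α/(w + 6) dw = 5 ln|(w + 6)|; ∫ β/(w + 6)² dw = 32/(w + 6). Sum: 5 ln|(w + 6)| + 32/(w + 6) + C


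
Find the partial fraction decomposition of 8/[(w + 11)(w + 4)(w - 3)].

Using cover-up method: P = 4/49, Q = -8/49, R = 4/49
Result: (4/49)/(w + 11) - (8/49)/(w + 4) + (4/49)/(w - 3)


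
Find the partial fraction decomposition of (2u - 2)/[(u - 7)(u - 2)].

At u=7: α = (2·7 - 2)/(7 - 2) = 12/5. At u=2: β = (2·2 - 2)/(2 - 7) = -2/5
Result: (12/5)/(u - 7) - (2/5)/(u - 2)


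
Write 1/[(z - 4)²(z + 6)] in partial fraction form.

Cover-up at z=-6: C = 1/(-6 - 4)² = 1/100. Cover-up at z=4: B = 1/(4 + 6) = 1/10. Comparing z² coeff: A = -C = -1/100
Result: (-1/100)/(z - 4) + (1/10)/(z - 4)² + (1/100)/(z + 6)


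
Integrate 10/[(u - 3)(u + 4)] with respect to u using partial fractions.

Decompose: 10/[(u - 3)(u + 4)] = (10/7)/(u - 3) - (10/7)/(u + 4). Integrate each term: (10/7) ln|(u - 3)| - (10/7) ln|(u + 4)| + C


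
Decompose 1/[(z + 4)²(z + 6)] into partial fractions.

Cover-up at z=-6: C = 1/(-6 + 4)² = 1/4. Cover-up at z=-4: B = 1/(-4 + 6) = 1/2. Comparing z² coeff: A = -C = -1/4
Result: (-1/4)/(z + 4) + (1/2)/(z + 4)² + (1/4)/(z + 6)


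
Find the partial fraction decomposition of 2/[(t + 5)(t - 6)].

2/(t + 5)(t - 6) = α/(t + 5) + β/(t - 6). α = 2/(-5 - 6) = -2/11, β = 2/(6 + 5) = 2/11
Result: (-2/11)/(t + 5) + (2/11)/(t - 6)


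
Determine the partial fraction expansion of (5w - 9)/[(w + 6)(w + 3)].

At w=-6: α = (5·(-6) - 9)/(-6 + 3) = 13. At w=-3: β = (5·(-3) - 9)/(-3 + 6) = -8
Result: 13/(w + 6) - 8/(w + 3)


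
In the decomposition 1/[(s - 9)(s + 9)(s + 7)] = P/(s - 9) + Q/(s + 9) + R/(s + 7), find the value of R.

Cover-up at s = -7: R = 1/[(-7 - 9)(-7 + 9)] = 1/[(-16)(2)] = -1/32
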